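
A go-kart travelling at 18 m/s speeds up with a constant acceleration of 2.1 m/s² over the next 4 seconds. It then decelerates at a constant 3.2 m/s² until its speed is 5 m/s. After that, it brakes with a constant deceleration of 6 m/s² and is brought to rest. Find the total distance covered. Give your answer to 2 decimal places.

195.88 m

Phase 1 (accelerating): v₀ = 18.0 m/s, a = 2.1 m/s².
v = v₀ + at = 18.0 + (2.1)(4) = 26.4 m/s
Δx = v₀t + ½at² = 18.0·4 + 0.5·2.1·4² = 88.8 m

Phase 2 (decelerating): v₀ = 26.4 m/s, a = -3.2 m/s².
v = v₀ + at → t = (5 − 26.4) / -3.2 = 6.69 s
v² = v₀² + 2aΔx → Δx = (5² − 26.4²)/(2·-3.2) = 105 m

Phase 3 (decelerating): v₀ = 5.00 m/s, a = -6 m/s².
v = v₀ + at → t = (0 − 5.00) / -6 = 0.833 s
v² = v₀² + 2aΔx → Δx = (0² − 5.00²)/(2·-6) = 2.08 m
Total distance = 88.8 + 105 + 2.08 = 196 m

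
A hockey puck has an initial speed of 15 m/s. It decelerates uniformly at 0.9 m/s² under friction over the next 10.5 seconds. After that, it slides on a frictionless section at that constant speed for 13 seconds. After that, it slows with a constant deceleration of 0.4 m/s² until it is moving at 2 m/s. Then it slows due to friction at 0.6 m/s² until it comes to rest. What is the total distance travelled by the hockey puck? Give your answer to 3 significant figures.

Phase 1 (decelerating): v₀ = 15.0 m/s, a = -0.9 m/s².
v = v₀ + at = 15.0 + (-0.9)(10.5) = 5.55 m/s
Δx = v₀t + ½at² = 15.0·10.5 + 0.5·-0.9·10.5² = 108 m

Phase 2 (constant speed): v₀ = 5.55 m/s, a = 0 m/s².
v = v₀ + at = 5.55 + (0)(13) = 5.55 m/s
Δx = v₀t + ½at² = 5.55·13 + 0.5·0·13² = 72.1 m

Phase 3 (decelerating): v₀ = 5.55 m/s, a = -0.4 m/s².
v = v₀ + at → t = (2 − 5.55) / -0.4 = 8.87 s
v² = v₀² + 2aΔx → Δx = (2² − 5.55²)/(2·-0.4) = 33.5 m

Phase 4 (decelerating): v₀ = 2.00 m/s, a = -0.6 m/s².
v = v₀ + at → t = (0 − 2.00) / -0.6 = 3.33 s
v² = v₀² + 2aΔx → Δx = (0² − 2.00²)/(2·-0.6) = 3.33 m
Total distance = 108 + 72.1 + 33.5 + 3.33 = 217 m

217 m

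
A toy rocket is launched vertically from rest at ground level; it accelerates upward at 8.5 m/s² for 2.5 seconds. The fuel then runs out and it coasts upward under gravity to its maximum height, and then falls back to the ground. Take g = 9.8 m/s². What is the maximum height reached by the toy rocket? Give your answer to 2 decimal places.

49.60 m

Phase 1 (powered ascent): v₀ = 0 m/s, a = 8.5 m/s².
v = v₀ + at = 0 + (8.5)(2.5) = 21.2 m/s
Δx = v₀t + ½at² = 0·2.5 + 0.5·8.5·2.5² = 26.6 m

Phase 2 (coasting upward): v₀ = 21.2 m/s, a = -9.8 m/s².
v = v₀ + at → t = (0 − 21.2) / -9.8 = 2.17 s
v² = v₀² + 2aΔx → Δx = (0² − 21.2²)/(2·-9.8) = 23.0 m
Maximum height = 26.6 + 23.0 = 49.6 m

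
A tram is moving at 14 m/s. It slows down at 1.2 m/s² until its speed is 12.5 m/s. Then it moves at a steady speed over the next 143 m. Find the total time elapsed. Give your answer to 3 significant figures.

12.7 s

Phase 1 (decelerating): v₀ = 14.0 m/s, a = -1.2 m/s².
v = v₀ + at → t = (12.5 − 14.0) / -1.2 = 1.25 s
v² = v₀² + 2aΔx → Δx = (12.5² − 14.0²)/(2·-1.2) = 16.6 m

Phase 2 (constant speed): v₀ = 12.5 m/s, a = 0 m/s².
Constant speed: t = d/v = 143/12.5 = 11.4 s
Total time = 1.25 + 11.4 = 12.7 s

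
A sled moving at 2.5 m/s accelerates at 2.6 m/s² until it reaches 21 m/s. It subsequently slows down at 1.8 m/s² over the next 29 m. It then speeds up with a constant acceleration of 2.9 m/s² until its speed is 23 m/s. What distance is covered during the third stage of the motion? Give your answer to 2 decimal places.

Phase 1 (accelerating): v₀ = 2.50 m/s, a = 2.6 m/s².
v = v₀ + at → t = (21 − 2.50) / 2.6 = 7.12 s
v² = v₀² + 2aΔx → Δx = (21² − 2.50²)/(2·2.6) = 83.6 m

Phase 2 (decelerating): v₀ = 21.0 m/s, a = -1.8 m/s².
v² = v₀² + 2aΔx = 21.0² + 2·-1.8·29 = 337 → v = 18.3 m/s
t = (v − v₀)/a = (18.3 − 21.0)/-1.8 = 1.47 s

Phase 3 (accelerating): v₀ = 18.3 m/s, a = 2.9 m/s².
v = v₀ + at → t = (23 − 18.3) / 2.9 = 1.60 s
v² = v₀² + 2aΔx → Δx = (23² − 18.3²)/(2·2.9) = 33.2 m
Distance in phase 3 = 33.2 m

33.17 m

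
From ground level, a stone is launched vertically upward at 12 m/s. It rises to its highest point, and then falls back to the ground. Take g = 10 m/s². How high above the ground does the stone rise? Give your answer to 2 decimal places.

7.20 m

Phase 1 (rising): v₀ = 12.0 m/s, a = -10 m/s².
v = v₀ + at → t = (0 − 12.0) / -10 = 1.20 s
v² = v₀² + 2aΔx → Δx = (0² − 12.0²)/(2·-10) = 7.20 m
Maximum height = 7.20 m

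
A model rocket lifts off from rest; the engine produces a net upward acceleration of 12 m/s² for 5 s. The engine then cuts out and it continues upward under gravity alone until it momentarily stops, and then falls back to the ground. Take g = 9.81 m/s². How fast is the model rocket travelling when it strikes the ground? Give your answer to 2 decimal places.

Phase 1 (powered ascent): v₀ = 0 m/s, a = 12 m/s².
v = v₀ + at = 0 + (12)(5) = 60.0 m/s
Δx = v₀t + ½at² = 0·5 + 0.5·12·5² = 150 m

Phase 2 (coasting upward): v₀ = 60.0 m/s, a = -9.81 m/s².
v = v₀ + at → t = (0 − 60.0) / -9.81 = 6.12 s
v² = v₀² + 2aΔx → Δx = (0² − 60.0²)/(2·-9.81) = 183 m

Phase 3 (free fall): v₀ = 0 m/s, a = -9.81 m/s².
Falls 333 m from rest: t = √(2·333/9.81) = 8.25 s; v = g·t = 80.9 m/s.
Impact speed = 80.9 m/s

80.89 m/s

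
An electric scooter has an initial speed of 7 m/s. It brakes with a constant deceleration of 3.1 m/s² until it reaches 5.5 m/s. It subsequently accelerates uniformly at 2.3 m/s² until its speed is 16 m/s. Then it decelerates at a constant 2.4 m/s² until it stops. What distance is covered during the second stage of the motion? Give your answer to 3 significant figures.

49.1 m

Phase 1 (decelerating): v₀ = 7.00 m/s, a = -3.1 m/s².
v = v₀ + at → t = (5.5 − 7.00) / -3.1 = 0.484 s
v² = v₀² + 2aΔx → Δx = (5.5² − 7.00²)/(2·-3.1) = 3.02 m

Phase 2 (accelerating): v₀ = 5.50 m/s, a = 2.3 m/s².
v = v₀ + at → t = (16 − 5.50) / 2.3 = 4.57 s
v² = v₀² + 2aΔx → Δx = (16² − 5.50²)/(2·2.3) = 49.1 m
Distance in phase 2 = 49.1 m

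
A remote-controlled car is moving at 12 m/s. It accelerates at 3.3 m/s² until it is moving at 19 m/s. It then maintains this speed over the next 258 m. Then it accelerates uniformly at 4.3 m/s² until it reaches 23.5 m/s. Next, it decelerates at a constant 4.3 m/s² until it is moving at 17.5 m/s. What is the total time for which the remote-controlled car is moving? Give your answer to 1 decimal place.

18.1 s

Phase 1 (accelerating): v₀ = 12.0 m/s, a = 3.3 m/s².
v = v₀ + at → t = (19 − 12.0) / 3.3 = 2.12 s
v² = v₀² + 2aΔx → Δx = (19² − 12.0²)/(2·3.3) = 32.9 m

Phase 2 (constant speed): v₀ = 19.0 m/s, a = 0 m/s².
Constant speed: t = d/v = 258/19.0 = 13.6 s

Phase 3 (accelerating): v₀ = 19.0 m/s, a = 4.3 m/s².
v = v₀ + at → t = (23.5 − 19.0) / 4.3 = 1.05 s
v² = v₀² + 2aΔx → Δx = (23.5² − 19.0²)/(2·4.3) = 22.2 m

Phase 4 (decelerating): v₀ = 23.5 m/s, a = -4.3 m/s².
v = v₀ + at → t = (17.5 − 23.5) / -4.3 = 1.40 s
v² = v₀² + 2aΔx → Δx = (17.5² − 23.5²)/(2·-4.3) = 28.6 m
Total time = 2.12 + 13.6 + 1.05 + 1.40 = 18.1 s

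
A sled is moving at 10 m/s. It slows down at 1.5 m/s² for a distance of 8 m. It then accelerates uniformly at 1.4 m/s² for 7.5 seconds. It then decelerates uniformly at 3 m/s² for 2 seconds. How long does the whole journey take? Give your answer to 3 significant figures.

10.4 s

Phase 1 (decelerating): v₀ = 10.0 m/s, a = -1.5 m/s².
v² = v₀² + 2aΔx = 10.0² + 2·-1.5·8 = 76.0 → v = 8.72 m/s
t = (v − v₀)/a = (8.72 − 10.0)/-1.5 = 0.855 s

Phase 2 (accelerating): v₀ = 8.72 m/s, a = 1.4 m/s².
v = v₀ + at = 8.72 + (1.4)(7.5) = 19.2 m/s
Δx = v₀t + ½at² = 8.72·7.5 + 0.5·1.4·7.5² = 105 m

Phase 3 (decelerating): v₀ = 19.2 m/s, a = -3 m/s².
v = v₀ + at = 19.2 + (-3)(2) = 13.2 m/s
Δx = v₀t + ½at² = 19.2·2 + 0.5·-3·2² = 32.4 m
Total time = 0.855 + 7.50 + 2.00 = 10.4 s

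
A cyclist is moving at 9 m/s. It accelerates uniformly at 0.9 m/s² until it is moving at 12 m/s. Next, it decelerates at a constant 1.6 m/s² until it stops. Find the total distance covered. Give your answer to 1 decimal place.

Phase 1 (accelerating): v₀ = 9.00 m/s, a = 0.9 m/s².
v = v₀ + at → t = (12 − 9.00) / 0.9 = 3.33 s
v² = v₀² + 2aΔx → Δx = (12² − 9.00²)/(2·0.9) = 35.0 m

Phase 2 (decelerating): v₀ = 12.0 m/s, a = -1.6 m/s².
v = v₀ + at → t = (0 − 12.0) / -1.6 = 7.50 s
v² = v₀² + 2aΔx → Δx = (0² − 12.0²)/(2·-1.6) = 45.0 m
Total distance = 35.0 + 45.0 = 80.0 m

80.0 m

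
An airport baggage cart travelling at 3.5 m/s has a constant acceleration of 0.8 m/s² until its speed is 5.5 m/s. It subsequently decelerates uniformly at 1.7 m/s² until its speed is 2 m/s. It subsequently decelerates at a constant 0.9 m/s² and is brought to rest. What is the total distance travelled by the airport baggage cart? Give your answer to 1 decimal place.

Phase 1 (accelerating): v₀ = 3.50 m/s, a = 0.8 m/s².
v = v₀ + at → t = (5.5 − 3.50) / 0.8 = 2.50 s
v² = v₀² + 2aΔx → Δx = (5.5² − 3.50²)/(2·0.8) = 11.2 m

Phase 2 (decelerating): v₀ = 5.50 m/s, a = -1.7 m/s².
v = v₀ + at → t = (2 − 5.50) / -1.7 = 2.06 s
v² = v₀² + 2aΔx → Δx = (2² − 5.50²)/(2·-1.7) = 7.72 m

Phase 3 (decelerating): v₀ = 2.00 m/s, a = -0.9 m/s².
v = v₀ + at → t = (0 − 2.00) / -0.9 = 2.22 s
v² = v₀² + 2aΔx → Δx = (0² − 2.00²)/(2·-0.9) = 2.22 m
Total distance = 11.2 + 7.72 + 2.22 = 21.2 m

21.2 m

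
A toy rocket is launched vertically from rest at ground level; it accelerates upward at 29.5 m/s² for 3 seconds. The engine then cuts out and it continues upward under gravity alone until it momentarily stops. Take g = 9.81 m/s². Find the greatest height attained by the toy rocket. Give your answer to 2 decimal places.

Phase 1 (powered ascent): v₀ = 0 m/s, a = 29.5 m/s².
v = v₀ + at = 0 + (29.5)(3) = 88.5 m/s
Δx = v₀t + ½at² = 0·3 + 0.5·29.5·3² = 133 m

Phase 2 (coasting upward): v₀ = 88.5 m/s, a = -9.81 m/s².
v = v₀ + at → t = (0 − 88.5) / -9.81 = 9.02 s
v² = v₀² + 2aΔx → Δx = (0² − 88.5²)/(2·-9.81) = 399 m
Maximum height = 133 + 399 = 532 m

531.95 m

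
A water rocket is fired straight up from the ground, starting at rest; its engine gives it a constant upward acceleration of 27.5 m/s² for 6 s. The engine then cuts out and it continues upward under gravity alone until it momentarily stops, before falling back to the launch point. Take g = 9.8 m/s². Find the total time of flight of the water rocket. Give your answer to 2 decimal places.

Phase 1 (powered ascent): v₀ = 0 m/s, a = 27.5 m/s².
v = v₀ + at = 0 + (27.5)(6) = 165 m/s
Δx = v₀t + ½at² = 0·6 + 0.5·27.5·6² = 495 m

Phase 2 (coasting upward): v₀ = 165 m/s, a = -9.8 m/s².
v = v₀ + at → t = (0 − 165) / -9.8 = 16.8 s
v² = v₀² + 2aΔx → Δx = (0² − 165²)/(2·-9.8) = 1390 m

Phase 3 (free fall): v₀ = 0 m/s, a = -9.8 m/s².
Falls 1880 m from rest: t = √(2·1880/9.8) = 19.6 s; v = g·t = 192 m/s.
Total time = 6.00 + 16.8 + 19.6 = 42.4 s

42.45 s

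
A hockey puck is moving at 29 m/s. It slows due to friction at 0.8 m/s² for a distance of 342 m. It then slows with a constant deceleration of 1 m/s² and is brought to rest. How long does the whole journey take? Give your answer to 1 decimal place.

32.0 s

Phase 1 (decelerating): v₀ = 29.0 m/s, a = -0.8 m/s².
v² = v₀² + 2aΔx = 29.0² + 2·-0.8·342 = 294 → v = 17.1 m/s
t = (v − v₀)/a = (17.1 − 29.0)/-0.8 = 14.8 s

Phase 2 (decelerating): v₀ = 17.1 m/s, a = -1 m/s².
v = v₀ + at → t = (0 − 17.1) / -1 = 17.1 s
v² = v₀² + 2aΔx → Δx = (0² − 17.1²)/(2·-1) = 147 m
Total time = 14.8 + 17.1 = 32.0 s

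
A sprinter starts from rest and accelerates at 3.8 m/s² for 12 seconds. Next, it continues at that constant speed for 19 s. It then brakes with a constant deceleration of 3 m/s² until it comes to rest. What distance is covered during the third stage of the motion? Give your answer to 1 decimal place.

Phase 1 (accelerating): v₀ = 0 m/s, a = 3.8 m/s².
v = v₀ + at = 0 + (3.8)(12) = 45.6 m/s
Δx = v₀t + ½at² = 0·12 + 0.5·3.8·12² = 274 m

Phase 2 (constant speed): v₀ = 45.6 m/s, a = 0 m/s².
v = v₀ + at = 45.6 + (0)(19) = 45.6 m/s
Δx = v₀t + ½at² = 45.6·19 + 0.5·0·19² = 866 m

Phase 3 (decelerating): v₀ = 45.6 m/s, a = -3 m/s².
v = v₀ + at → t = (0 − 45.6) / -3 = 15.2 s
v² = v₀² + 2aΔx → Δx = (0² − 45.6²)/(2·-3) = 347 m
Distance in phase 3 = 347 m

346.6 m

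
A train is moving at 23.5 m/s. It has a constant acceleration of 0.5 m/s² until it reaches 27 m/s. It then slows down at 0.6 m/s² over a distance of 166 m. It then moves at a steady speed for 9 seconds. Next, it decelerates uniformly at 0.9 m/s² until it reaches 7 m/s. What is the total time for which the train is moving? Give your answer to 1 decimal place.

40.4 s

Phase 1 (accelerating): v₀ = 23.5 m/s, a = 0.5 m/s².
v = v₀ + at → t = (27 − 23.5) / 0.5 = 7.00 s
v² = v₀² + 2aΔx → Δx = (27² − 23.5²)/(2·0.5) = 177 m

Phase 2 (decelerating): v₀ = 27.0 m/s, a = -0.6 m/s².
v² = v₀² + 2aΔx = 27.0² + 2·-0.6·166 = 530 → v = 23.0 m/s
t = (v − v₀)/a = (23.0 − 27.0)/-0.6 = 6.64 s

Phase 3 (constant speed): v₀ = 23.0 m/s, a = 0 m/s².
v = v₀ + at = 23.0 + (0)(9) = 23.0 m/s
Δx = v₀t + ½at² = 23.0·9 + 0.5·0·9² = 207 m

Phase 4 (decelerating): v₀ = 23.0 m/s, a = -0.9 m/s².
v = v₀ + at → t = (7 − 23.0) / -0.9 = 17.8 s
v² = v₀² + 2aΔx → Δx = (7² − 23.0²)/(2·-0.9) = 267 m
Total time = 7.00 + 6.64 + 9.00 + 17.8 = 40.4 s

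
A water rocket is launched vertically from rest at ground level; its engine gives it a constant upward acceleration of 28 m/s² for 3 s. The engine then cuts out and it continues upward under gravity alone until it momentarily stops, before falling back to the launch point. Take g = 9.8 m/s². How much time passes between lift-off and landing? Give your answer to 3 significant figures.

21.5 s

Phase 1 (powered ascent): v₀ = 0 m/s, a = 28 m/s².
v = v₀ + at = 0 + (28)(3) = 84.0 m/s
Δx = v₀t + ½at² = 0·3 + 0.5·28·3² = 126 m

Phase 2 (coasting upward): v₀ = 84.0 m/s, a = -9.8 m/s².
v = v₀ + at → t = (0 − 84.0) / -9.8 = 8.57 s
v² = v₀² + 2aΔx → Δx = (0² − 84.0²)/(2·-9.8) = 360 m

Phase 3 (free fall): v₀ = 0 m/s, a = -9.8 m/s².
Falls 486 m from rest: t = √(2·486/9.8) = 9.96 s; v = g·t = 97.6 m/s.
Total time = 3.00 + 8.57 + 9.96 = 21.5 s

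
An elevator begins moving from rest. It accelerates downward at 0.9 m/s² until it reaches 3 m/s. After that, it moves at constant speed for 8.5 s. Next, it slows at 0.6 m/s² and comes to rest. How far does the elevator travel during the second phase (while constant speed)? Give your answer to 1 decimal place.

25.5 m

Phase 1 (accelerating): v₀ = 0 m/s, a = 0.9 m/s².
v = v₀ + at → t = (3 − 0) / 0.9 = 3.33 s
v² = v₀² + 2aΔx → Δx = (3² − 0²)/(2·0.9) = 5.00 m

Phase 2 (constant speed): v₀ = 3.00 m/s, a = 0 m/s².
v = v₀ + at = 3.00 + (0)(8.5) = 3.00 m/s
Δx = v₀t + ½at² = 3.00·8.5 + 0.5·0·8.5² = 25.5 m
Distance in phase 2 = 25.5 m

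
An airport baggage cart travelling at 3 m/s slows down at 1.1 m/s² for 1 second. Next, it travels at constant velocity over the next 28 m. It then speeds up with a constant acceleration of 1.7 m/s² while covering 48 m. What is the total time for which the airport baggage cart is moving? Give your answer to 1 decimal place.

Phase 1 (decelerating): v₀ = 3.00 m/s, a = -1.1 m/s².
v = v₀ + at = 3.00 + (-1.1)(1) = 1.90 m/s
Δx = v₀t + ½at² = 3.00·1 + 0.5·-1.1·1² = 2.45 m

Phase 2 (constant speed): v₀ = 1.90 m/s, a = 0 m/s².
Constant speed: t = d/v = 28/1.90 = 14.7 s

Phase 3 (accelerating): v₀ = 1.90 m/s, a = 1.7 m/s².
v² = v₀² + 2aΔx = 1.90² + 2·1.7·48 = 167 → v = 12.9 m/s
t = (v − v₀)/a = (12.9 − 1.90)/1.7 = 6.48 s
Total time = 1.00 + 14.7 + 6.48 = 22.2 s

22.2 s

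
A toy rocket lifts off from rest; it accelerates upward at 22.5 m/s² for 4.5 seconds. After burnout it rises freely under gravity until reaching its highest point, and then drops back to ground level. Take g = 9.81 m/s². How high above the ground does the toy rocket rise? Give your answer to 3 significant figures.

750 m

Phase 1 (powered ascent): v₀ = 0 m/s, a = 22.5 m/s².
v = v₀ + at = 0 + (22.5)(4.5) = 101 m/s
Δx = v₀t + ½at² = 0·4.5 + 0.5·22.5·4.5² = 228 m

Phase 2 (coasting upward): v₀ = 101 m/s, a = -9.81 m/s².
v = v₀ + at → t = (0 − 101) / -9.81 = 10.3 s
v² = v₀² + 2aΔx → Δx = (0² − 101²)/(2·-9.81) = 523 m
Maximum height = 228 + 523 = 750 m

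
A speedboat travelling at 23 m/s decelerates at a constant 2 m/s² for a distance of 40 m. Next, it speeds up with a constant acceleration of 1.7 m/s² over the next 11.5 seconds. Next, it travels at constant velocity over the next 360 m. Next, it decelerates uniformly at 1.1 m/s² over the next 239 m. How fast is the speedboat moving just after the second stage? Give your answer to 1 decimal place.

38.8 m/s

Phase 1 (decelerating): v₀ = 23.0 m/s, a = -2 m/s².
v² = v₀² + 2aΔx = 23.0² + 2·-2·40 = 369 → v = 19.2 m/s
t = (v − v₀)/a = (19.2 − 23.0)/-2 = 1.90 s

Phase 2 (accelerating): v₀ = 19.2 m/s, a = 1.7 m/s².
v = v₀ + at = 19.2 + (1.7)(11.5) = 38.8 m/s
Δx = v₀t + ½at² = 19.2·11.5 + 0.5·1.7·11.5² = 333 m
Speed at end of phase 2 = 38.8 m/s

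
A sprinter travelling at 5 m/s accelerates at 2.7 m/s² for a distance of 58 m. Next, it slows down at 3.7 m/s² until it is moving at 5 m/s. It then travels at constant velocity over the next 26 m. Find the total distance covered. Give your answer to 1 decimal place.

Phase 1 (accelerating): v₀ = 5.00 m/s, a = 2.7 m/s².
v² = v₀² + 2aΔx = 5.00² + 2·2.7·58 = 338 → v = 18.4 m/s
t = (v − v₀)/a = (18.4 − 5.00)/2.7 = 4.96 s

Phase 2 (decelerating): v₀ = 18.4 m/s, a = -3.7 m/s².
v = v₀ + at → t = (5 − 18.4) / -3.7 = 3.62 s
v² = v₀² + 2aΔx → Δx = (5² − 18.4²)/(2·-3.7) = 42.3 m

Phase 3 (constant speed): v₀ = 5.00 m/s, a = 0 m/s².
Constant speed: t = d/v = 26/5.00 = 5.20 s
Total distance = 58.0 + 42.3 + 26.0 = 126 m

126.3 m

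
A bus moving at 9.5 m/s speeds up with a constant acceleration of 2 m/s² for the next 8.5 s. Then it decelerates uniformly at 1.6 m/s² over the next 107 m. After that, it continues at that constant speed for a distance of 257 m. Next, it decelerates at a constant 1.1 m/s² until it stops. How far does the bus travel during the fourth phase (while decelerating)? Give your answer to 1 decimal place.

163.6 m

Phase 1 (accelerating): v₀ = 9.50 m/s, a = 2 m/s².
v = v₀ + at = 9.50 + (2)(8.5) = 26.5 m/s
Δx = v₀t + ½at² = 9.50·8.5 + 0.5·2·8.5² = 153 m

Phase 2 (decelerating): v₀ = 26.5 m/s, a = -1.6 m/s².
v² = v₀² + 2aΔx = 26.5² + 2·-1.6·107 = 360 → v = 19.0 m/s
t = (v − v₀)/a = (19.0 − 26.5)/-1.6 = 4.71 s

Phase 3 (constant speed): v₀ = 19.0 m/s, a = 0 m/s².
Constant speed: t = d/v = 257/19.0 = 13.5 s

Phase 4 (decelerating): v₀ = 19.0 m/s, a = -1.1 m/s².
v = v₀ + at → t = (0 − 19.0) / -1.1 = 17.2 s
v² = v₀² + 2aΔx → Δx = (0² − 19.0²)/(2·-1.1) = 164 m
Distance in phase 4 = 164 m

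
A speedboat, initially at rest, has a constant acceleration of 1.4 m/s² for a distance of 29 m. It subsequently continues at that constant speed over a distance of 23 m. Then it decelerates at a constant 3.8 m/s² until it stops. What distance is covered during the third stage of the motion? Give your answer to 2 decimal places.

10.68 m

Phase 1 (accelerating): v₀ = 0 m/s, a = 1.4 m/s².
v² = v₀² + 2aΔx = 0² + 2·1.4·29 = 81.2 → v = 9.01 m/s
t = (v − v₀)/a = (9.01 − 0)/1.4 = 6.44 s

Phase 2 (constant speed): v₀ = 9.01 m/s, a = 0 m/s².
Constant speed: t = d/v = 23/9.01 = 2.55 s

Phase 3 (decelerating): v₀ = 9.01 m/s, a = -3.8 m/s².
v = v₀ + at → t = (0 − 9.01) / -3.8 = 2.37 s
v² = v₀² + 2aΔx → Δx = (0² − 9.01²)/(2·-3.8) = 10.7 m
Distance in phase 3 = 10.7 m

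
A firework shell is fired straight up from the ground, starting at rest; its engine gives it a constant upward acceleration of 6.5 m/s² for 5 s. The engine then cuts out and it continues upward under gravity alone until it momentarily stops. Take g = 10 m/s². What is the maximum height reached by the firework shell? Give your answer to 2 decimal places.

Phase 1 (powered ascent): v₀ = 0 m/s, a = 6.5 m/s².
v = v₀ + at = 0 + (6.5)(5) = 32.5 m/s
Δx = v₀t + ½at² = 0·5 + 0.5·6.5·5² = 81.2 m

Phase 2 (coasting upward): v₀ = 32.5 m/s, a = -10 m/s².
v = v₀ + at → t = (0 − 32.5) / -10 = 3.25 s
v² = v₀² + 2aΔx → Δx = (0² − 32.5²)/(2·-10) = 52.8 m
Maximum height = 81.2 + 52.8 = 134 m

134.06 m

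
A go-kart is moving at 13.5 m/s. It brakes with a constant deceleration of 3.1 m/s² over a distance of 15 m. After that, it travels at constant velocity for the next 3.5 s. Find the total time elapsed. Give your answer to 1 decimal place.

4.8 s

Phase 1 (decelerating): v₀ = 13.5 m/s, a = -3.1 m/s².
v² = v₀² + 2aΔx = 13.5² + 2·-3.1·15 = 89.2 → v = 9.45 m/s
t = (v − v₀)/a = (9.45 − 13.5)/-3.1 = 1.31 s

Phase 2 (constant speed): v₀ = 9.45 m/s, a = 0 m/s².
v = v₀ + at = 9.45 + (0)(3.5) = 9.45 m/s
Δx = v₀t + ½at² = 9.45·3.5 + 0.5·0·3.5² = 33.1 m
Total time = 1.31 + 3.50 = 4.81 s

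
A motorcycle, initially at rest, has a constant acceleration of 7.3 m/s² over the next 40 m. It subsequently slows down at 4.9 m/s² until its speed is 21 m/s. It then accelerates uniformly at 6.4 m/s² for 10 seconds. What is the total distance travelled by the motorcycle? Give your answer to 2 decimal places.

Phase 1 (accelerating): v₀ = 0 m/s, a = 7.3 m/s².
v² = v₀² + 2aΔx = 0² + 2·7.3·40 = 584 → v = 24.2 m/s
t = (v − v₀)/a = (24.2 − 0)/7.3 = 3.31 s

Phase 2 (decelerating): v₀ = 24.2 m/s, a = -4.9 m/s².
v = v₀ + at → t = (21 − 24.2) / -4.9 = 0.646 s
v² = v₀² + 2aΔx → Δx = (21² − 24.2²)/(2·-4.9) = 14.6 m

Phase 3 (accelerating): v₀ = 21.0 m/s, a = 6.4 m/s².
v = v₀ + at = 21.0 + (6.4)(10) = 85.0 m/s
Δx = v₀t + ½at² = 21.0·10 + 0.5·6.4·10² = 530 m
Total distance = 40.0 + 14.6 + 530 = 585 m

584.59 m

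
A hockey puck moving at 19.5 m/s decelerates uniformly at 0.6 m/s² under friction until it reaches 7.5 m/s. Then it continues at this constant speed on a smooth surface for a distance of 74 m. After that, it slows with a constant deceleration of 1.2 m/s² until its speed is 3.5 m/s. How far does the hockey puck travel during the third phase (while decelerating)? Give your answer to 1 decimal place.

18.3 m

Phase 1 (decelerating): v₀ = 19.5 m/s, a = -0.6 m/s².
v = v₀ + at → t = (7.5 − 19.5) / -0.6 = 20.0 s
v² = v₀² + 2aΔx → Δx = (7.5² − 19.5²)/(2·-0.6) = 270 m

Phase 2 (constant speed): v₀ = 7.50 m/s, a = 0 m/s².
Constant speed: t = d/v = 74/7.50 = 9.87 s

Phase 3 (decelerating): v₀ = 7.50 m/s, a = -1.2 m/s².
v = v₀ + at → t = (3.5 − 7.50) / -1.2 = 3.33 s
v² = v₀² + 2aΔx → Δx = (3.5² − 7.50²)/(2·-1.2) = 18.3 m
Distance in phase 3 = 18.3 m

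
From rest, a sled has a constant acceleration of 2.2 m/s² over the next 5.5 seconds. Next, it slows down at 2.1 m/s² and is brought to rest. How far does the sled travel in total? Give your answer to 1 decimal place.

68.1 m

Phase 1 (accelerating): v₀ = 0 m/s, a = 2.2 m/s².
v = v₀ + at = 0 + (2.2)(5.5) = 12.1 m/s
Δx = v₀t + ½at² = 0·5.5 + 0.5·2.2·5.5² = 33.3 m

Phase 2 (decelerating): v₀ = 12.1 m/s, a = -2.1 m/s².
v = v₀ + at → t = (0 − 12.1) / -2.1 = 5.76 s
v² = v₀² + 2aΔx → Δx = (0² − 12.1²)/(2·-2.1) = 34.9 m
Total distance = 33.3 + 34.9 = 68.1 m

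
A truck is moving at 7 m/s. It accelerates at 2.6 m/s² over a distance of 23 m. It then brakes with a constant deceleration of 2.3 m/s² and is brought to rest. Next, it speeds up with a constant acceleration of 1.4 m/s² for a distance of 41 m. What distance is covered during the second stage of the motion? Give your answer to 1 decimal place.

36.7 m

Phase 1 (accelerating): v₀ = 7.00 m/s, a = 2.6 m/s².
v² = v₀² + 2aΔx = 7.00² + 2·2.6·23 = 169 → v = 13.0 m/s
t = (v − v₀)/a = (13.0 − 7.00)/2.6 = 2.30 s

Phase 2 (decelerating): v₀ = 13.0 m/s, a = -2.3 m/s².
v = v₀ + at → t = (0 − 13.0) / -2.3 = 5.65 s
v² = v₀² + 2aΔx → Δx = (0² − 13.0²)/(2·-2.3) = 36.7 m
Distance in phase 2 = 36.7 m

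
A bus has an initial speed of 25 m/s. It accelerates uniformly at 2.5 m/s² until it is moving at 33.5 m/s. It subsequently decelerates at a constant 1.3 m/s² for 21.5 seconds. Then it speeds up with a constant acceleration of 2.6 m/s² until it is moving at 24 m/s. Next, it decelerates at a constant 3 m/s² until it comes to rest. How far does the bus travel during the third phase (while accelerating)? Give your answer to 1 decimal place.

104.8 m

Phase 1 (accelerating): v₀ = 25.0 m/s, a = 2.5 m/s².
v = v₀ + at → t = (33.5 − 25.0) / 2.5 = 3.40 s
v² = v₀² + 2aΔx → Δx = (33.5² − 25.0²)/(2·2.5) = 99.5 m

Phase 2 (decelerating): v₀ = 33.5 m/s, a = -1.3 m/s².
v = v₀ + at = 33.5 + (-1.3)(21.5) = 5.55 m/s
Δx = v₀t + ½at² = 33.5·21.5 + 0.5·-1.3·21.5² = 420 m

Phase 3 (accelerating): v₀ = 5.55 m/s, a = 2.6 m/s².
v = v₀ + at → t = (24 − 5.55) / 2.6 = 7.10 s
v² = v₀² + 2aΔx → Δx = (24² − 5.55²)/(2·2.6) = 105 m
Distance in phase 3 = 105 m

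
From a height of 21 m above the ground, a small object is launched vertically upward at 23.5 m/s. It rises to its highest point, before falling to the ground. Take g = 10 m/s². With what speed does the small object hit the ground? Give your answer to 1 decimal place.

Phase 1 (rising): v₀ = 23.5 m/s, a = -10 m/s².
v = v₀ + at → t = (0 − 23.5) / -10 = 2.35 s
v² = v₀² + 2aΔx → Δx = (0² − 23.5²)/(2·-10) = 27.6 m

Phase 2 (falling): v₀ = 0 m/s, a = -10 m/s².
Falls 48.6 m from rest: t = √(2·48.6/10) = 3.12 s; v = g·t = 31.2 m/s.
Final speed = 31.2 m/s

31.2 m/s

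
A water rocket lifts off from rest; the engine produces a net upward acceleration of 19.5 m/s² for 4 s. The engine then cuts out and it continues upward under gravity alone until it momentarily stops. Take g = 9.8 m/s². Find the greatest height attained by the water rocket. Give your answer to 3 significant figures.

Phase 1 (powered ascent): v₀ = 0 m/s, a = 19.5 m/s².
v = v₀ + at = 0 + (19.5)(4) = 78.0 m/s
Δx = v₀t + ½at² = 0·4 + 0.5·19.5·4² = 156 m

Phase 2 (coasting upward): v₀ = 78.0 m/s, a = -9.8 m/s².
v = v₀ + at → t = (0 − 78.0) / -9.8 = 7.96 s
v² = v₀² + 2aΔx → Δx = (0² − 78.0²)/(2·-9.8) = 310 m
Maximum height = 156 + 310 = 466 m

466 m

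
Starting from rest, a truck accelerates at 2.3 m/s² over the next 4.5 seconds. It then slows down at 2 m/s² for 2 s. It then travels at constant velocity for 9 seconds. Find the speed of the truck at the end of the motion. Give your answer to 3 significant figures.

6.35 m/s

Phase 1 (accelerating): v₀ = 0 m/s, a = 2.3 m/s².
v = v₀ + at = 0 + (2.3)(4.5) = 10.3 m/s
Δx = v₀t + ½at² = 0·4.5 + 0.5·2.3·4.5² = 23.3 m

Phase 2 (decelerating): v₀ = 10.3 m/s, a = -2 m/s².
v = v₀ + at = 10.3 + (-2)(2) = 6.35 m/s
Δx = v₀t + ½at² = 10.3·2 + 0.5·-2·2² = 16.7 m

Phase 3 (constant speed): v₀ = 6.35 m/s, a = 0 m/s².
v = v₀ + at = 6.35 + (0)(9) = 6.35 m/s
Δx = v₀t + ½at² = 6.35·9 + 0.5·0·9² = 57.1 m
Final speed = 6.35 m/s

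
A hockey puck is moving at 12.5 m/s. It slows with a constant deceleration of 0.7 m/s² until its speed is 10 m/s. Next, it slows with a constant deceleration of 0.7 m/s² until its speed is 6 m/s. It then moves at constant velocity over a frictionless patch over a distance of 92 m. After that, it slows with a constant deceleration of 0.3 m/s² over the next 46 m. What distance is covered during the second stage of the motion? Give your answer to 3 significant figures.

45.7 m

Phase 1 (decelerating): v₀ = 12.5 m/s, a = -0.7 m/s².
v = v₀ + at → t = (10 − 12.5) / -0.7 = 3.57 s
v² = v₀² + 2aΔx → Δx = (10² − 12.5²)/(2·-0.7) = 40.2 m

Phase 2 (decelerating): v₀ = 10.0 m/s, a = -0.7 m/s².
v = v₀ + at → t = (6 − 10.0) / -0.7 = 5.71 s
v² = v₀² + 2aΔx → Δx = (6² − 10.0²)/(2·-0.7) = 45.7 m
Distance in phase 2 = 45.7 m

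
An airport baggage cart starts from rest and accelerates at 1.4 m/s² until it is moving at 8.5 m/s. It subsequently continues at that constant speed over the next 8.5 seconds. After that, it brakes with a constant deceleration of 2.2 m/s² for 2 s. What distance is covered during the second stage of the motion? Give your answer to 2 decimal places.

Phase 1 (accelerating): v₀ = 0 m/s, a = 1.4 m/s².
v = v₀ + at → t = (8.5 − 0) / 1.4 = 6.07 s
v² = v₀² + 2aΔx → Δx = (8.5² − 0²)/(2·1.4) = 25.8 m

Phase 2 (constant speed): v₀ = 8.50 m/s, a = 0 m/s².
v = v₀ + at = 8.50 + (0)(8.5) = 8.50 m/s
Δx = v₀t + ½at² = 8.50·8.5 + 0.5·0·8.5² = 72.2 m
Distance in phase 2 = 72.2 m

72.25 m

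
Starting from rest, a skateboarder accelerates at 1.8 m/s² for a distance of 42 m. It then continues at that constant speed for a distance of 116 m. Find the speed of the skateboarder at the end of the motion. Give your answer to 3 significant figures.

12.3 m/s

Phase 1 (accelerating): v₀ = 0 m/s, a = 1.8 m/s².
v² = v₀² + 2aΔx = 0² + 2·1.8·42 = 151 → v = 12.3 m/s
t = (v − v₀)/a = (12.3 − 0)/1.8 = 6.83 s

Phase 2 (constant speed): v₀ = 12.3 m/s, a = 0 m/s².
Constant speed: t = d/v = 116/12.3 = 9.43 s
Final speed = 12.3 m/s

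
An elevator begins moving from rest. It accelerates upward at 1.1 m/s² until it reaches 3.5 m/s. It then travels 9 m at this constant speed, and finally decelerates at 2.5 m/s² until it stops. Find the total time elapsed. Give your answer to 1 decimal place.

Phase 1 (accelerating): v₀ = 0 m/s, a = 1.1 m/s².
v = v₀ + at → t = (3.5 − 0) / 1.1 = 3.18 s
v² = v₀² + 2aΔx → Δx = (3.5² − 0²)/(2·1.1) = 5.57 m

Phase 2 (constant speed): v₀ = 3.50 m/s, a = 0 m/s².
Constant speed: t = d/v = 9/3.50 = 2.57 s

Phase 3 (decelerating): v₀ = 3.50 m/s, a = -2.5 m/s².
v = v₀ + at → t = (0 − 3.50) / -2.5 = 1.40 s
v² = v₀² + 2aΔx → Δx = (0² − 3.50²)/(2·-2.5) = 2.45 m
Total time = 3.18 + 2.57 + 1.40 = 7.15 s

7.2 s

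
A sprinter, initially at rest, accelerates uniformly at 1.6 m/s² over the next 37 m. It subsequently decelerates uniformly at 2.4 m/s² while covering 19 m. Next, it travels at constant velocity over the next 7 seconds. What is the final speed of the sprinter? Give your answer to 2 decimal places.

5.22 m/s

Phase 1 (accelerating): v₀ = 0 m/s, a = 1.6 m/s².
v² = v₀² + 2aΔx = 0² + 2·1.6·37 = 118 → v = 10.9 m/s
t = (v − v₀)/a = (10.9 − 0)/1.6 = 6.80 s

Phase 2 (decelerating): v₀ = 10.9 m/s, a = -2.4 m/s².
v² = v₀² + 2aΔx = 10.9² + 2·-2.4·19 = 27.2 → v = 5.22 m/s
t = (v − v₀)/a = (5.22 − 10.9)/-2.4 = 2.36 s

Phase 3 (constant speed): v₀ = 5.22 m/s, a = 0 m/s².
v = v₀ + at = 5.22 + (0)(7) = 5.22 m/s
Δx = v₀t + ½at² = 5.22·7 + 0.5·0·7² = 36.5 m
Final speed = 5.22 m/s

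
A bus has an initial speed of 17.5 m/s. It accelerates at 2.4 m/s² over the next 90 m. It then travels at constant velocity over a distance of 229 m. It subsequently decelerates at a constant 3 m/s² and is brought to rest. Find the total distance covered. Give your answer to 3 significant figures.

442 m

Phase 1 (accelerating): v₀ = 17.5 m/s, a = 2.4 m/s².
v² = v₀² + 2aΔx = 17.5² + 2·2.4·90 = 738 → v = 27.2 m/s
t = (v − v₀)/a = (27.2 − 17.5)/2.4 = 4.03 s

Phase 2 (constant speed): v₀ = 27.2 m/s, a = 0 m/s².
Constant speed: t = d/v = 229/27.2 = 8.43 s

Phase 3 (decelerating): v₀ = 27.2 m/s, a = -3 m/s².
v = v₀ + at → t = (0 − 27.2) / -3 = 9.06 s
v² = v₀² + 2aΔx → Δx = (0² − 27.2²)/(2·-3) = 123 m
Total distance = 90.0 + 229 + 123 = 442 m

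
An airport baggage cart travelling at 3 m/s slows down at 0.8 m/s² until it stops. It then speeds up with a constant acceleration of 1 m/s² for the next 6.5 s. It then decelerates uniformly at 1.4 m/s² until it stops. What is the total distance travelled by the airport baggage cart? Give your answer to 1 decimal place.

Phase 1 (decelerating): v₀ = 3.00 m/s, a = -0.8 m/s².
v = v₀ + at → t = (0 − 3.00) / -0.8 = 3.75 s
v² = v₀² + 2aΔx → Δx = (0² − 3.00²)/(2·-0.8) = 5.62 m

Phase 2 (accelerating): v₀ = 0 m/s, a = 1 m/s².
v = v₀ + at = 0 + (1)(6.5) = 6.50 m/s
Δx = v₀t + ½at² = 0·6.5 + 0.5·1·6.5² = 21.1 m

Phase 3 (decelerating): v₀ = 6.50 m/s, a = -1.4 m/s².
v = v₀ + at → t = (0 − 6.50) / -1.4 = 4.64 s
v² = v₀² + 2aΔx → Δx = (0² − 6.50²)/(2·-1.4) = 15.1 m
Total distance = 5.62 + 21.1 + 15.1 = 41.8 m

41.8 m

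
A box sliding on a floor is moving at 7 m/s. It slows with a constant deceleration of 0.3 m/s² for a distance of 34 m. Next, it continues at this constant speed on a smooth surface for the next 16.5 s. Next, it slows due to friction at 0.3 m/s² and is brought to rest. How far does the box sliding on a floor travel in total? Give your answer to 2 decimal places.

Phase 1 (decelerating): v₀ = 7.00 m/s, a = -0.3 m/s².
v² = v₀² + 2aΔx = 7.00² + 2·-0.3·34 = 28.6 → v = 5.35 m/s
t = (v − v₀)/a = (5.35 − 7.00)/-0.3 = 5.51 s

Phase 2 (constant speed): v₀ = 5.35 m/s, a = 0 m/s².
v = v₀ + at = 5.35 + (0)(16.5) = 5.35 m/s
Δx = v₀t + ½at² = 5.35·16.5 + 0.5·0·16.5² = 88.2 m

Phase 3 (decelerating): v₀ = 5.35 m/s, a = -0.3 m/s².
v = v₀ + at → t = (0 − 5.35) / -0.3 = 17.8 s
v² = v₀² + 2aΔx → Δx = (0² − 5.35²)/(2·-0.3) = 47.7 m
Total distance = 34.0 + 88.2 + 47.7 = 170 m

169.91 m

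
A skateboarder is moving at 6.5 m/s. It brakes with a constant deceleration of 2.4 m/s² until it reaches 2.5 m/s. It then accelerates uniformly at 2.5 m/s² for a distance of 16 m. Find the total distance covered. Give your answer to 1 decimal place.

23.5 m

Phase 1 (decelerating): v₀ = 6.50 m/s, a = -2.4 m/s².
v = v₀ + at → t = (2.5 − 6.50) / -2.4 = 1.67 s
v² = v₀² + 2aΔx → Δx = (2.5² − 6.50²)/(2·-2.4) = 7.50 m

Phase 2 (accelerating): v₀ = 2.50 m/s, a = 2.5 m/s².
v² = v₀² + 2aΔx = 2.50² + 2·2.5·16 = 86.2 → v = 9.29 m/s
t = (v − v₀)/a = (9.29 − 2.50)/2.5 = 2.71 s
Total distance = 7.50 + 16.0 = 23.5 m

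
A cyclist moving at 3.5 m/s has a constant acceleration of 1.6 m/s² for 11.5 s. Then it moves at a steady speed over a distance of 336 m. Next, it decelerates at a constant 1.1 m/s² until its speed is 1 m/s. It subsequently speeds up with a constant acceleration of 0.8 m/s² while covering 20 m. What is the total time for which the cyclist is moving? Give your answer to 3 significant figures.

51.8 s

Phase 1 (accelerating): v₀ = 3.50 m/s, a = 1.6 m/s².
v = v₀ + at = 3.50 + (1.6)(11.5) = 21.9 m/s
Δx = v₀t + ½at² = 3.50·11.5 + 0.5·1.6·11.5² = 146 m

Phase 2 (constant speed): v₀ = 21.9 m/s, a = 0 m/s².
Constant speed: t = d/v = 336/21.9 = 15.3 s

Phase 3 (decelerating): v₀ = 21.9 m/s, a = -1.1 m/s².
v = v₀ + at → t = (1 − 21.9) / -1.1 = 19.0 s
v² = v₀² + 2aΔx → Δx = (1² − 21.9²)/(2·-1.1) = 218 m

Phase 4 (accelerating): v₀ = 1.00 m/s, a = 0.8 m/s².
v² = v₀² + 2aΔx = 1.00² + 2·0.8·20 = 33.0 → v = 5.74 m/s
t = (v − v₀)/a = (5.74 − 1.00)/0.8 = 5.93 s
Total time = 11.5 + 15.3 + 19.0 + 5.93 = 51.8 s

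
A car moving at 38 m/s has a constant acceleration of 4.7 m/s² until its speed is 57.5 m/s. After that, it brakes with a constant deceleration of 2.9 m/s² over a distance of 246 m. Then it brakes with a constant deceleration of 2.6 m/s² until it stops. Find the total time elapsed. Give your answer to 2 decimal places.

Phase 1 (accelerating): v₀ = 38.0 m/s, a = 4.7 m/s².
v = v₀ + at → t = (57.5 − 38.0) / 4.7 = 4.15 s
v² = v₀² + 2aΔx → Δx = (57.5² − 38.0²)/(2·4.7) = 198 m

Phase 2 (decelerating): v₀ = 57.5 m/s, a = -2.9 m/s².
v² = v₀² + 2aΔx = 57.5² + 2·-2.9·246 = 1880 → v = 43.4 m/s
t = (v − v₀)/a = (43.4 − 57.5)/-2.9 = 4.88 s

Phase 3 (decelerating): v₀ = 43.4 m/s, a = -2.6 m/s².
v = v₀ + at → t = (0 − 43.4) / -2.6 = 16.7 s
v² = v₀² + 2aΔx → Δx = (0² − 43.4²)/(2·-2.6) = 361 m
Total time = 4.15 + 4.88 + 16.7 = 25.7 s

25.70 s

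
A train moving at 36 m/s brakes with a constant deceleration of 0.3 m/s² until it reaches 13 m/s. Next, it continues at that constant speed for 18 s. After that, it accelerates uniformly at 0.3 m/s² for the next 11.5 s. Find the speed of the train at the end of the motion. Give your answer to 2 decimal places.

Phase 1 (decelerating): v₀ = 36.0 m/s, a = -0.3 m/s².
v = v₀ + at → t = (13 − 36.0) / -0.3 = 76.7 s
v² = v₀² + 2aΔx → Δx = (13² − 36.0²)/(2·-0.3) = 1880 m

Phase 2 (constant speed): v₀ = 13.0 m/s, a = 0 m/s².
v = v₀ + at = 13.0 + (0)(18) = 13.0 m/s
Δx = v₀t + ½at² = 13.0·18 + 0.5·0·18² = 234 m

Phase 3 (accelerating): v₀ = 13.0 m/s, a = 0.3 m/s².
v = v₀ + at = 13.0 + (0.3)(11.5) = 16.4 m/s
Δx = v₀t + ½at² = 13.0·11.5 + 0.5·0.3·11.5² = 169 m
Final speed = 16.4 m/s

16.45 m/s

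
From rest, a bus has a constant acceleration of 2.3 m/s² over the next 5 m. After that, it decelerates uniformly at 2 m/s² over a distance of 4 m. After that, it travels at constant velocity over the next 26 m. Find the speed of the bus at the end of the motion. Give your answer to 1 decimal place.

Phase 1 (accelerating): v₀ = 0 m/s, a = 2.3 m/s².
v² = v₀² + 2aΔx = 0² + 2·2.3·5 = 23.0 → v = 4.80 m/s
t = (v − v₀)/a = (4.80 − 0)/2.3 = 2.09 s

Phase 2 (decelerating): v₀ = 4.80 m/s, a = -2 m/s².
v² = v₀² + 2aΔx = 4.80² + 2·-2·4 = 7.00 → v = 2.65 m/s
t = (v − v₀)/a = (2.65 − 4.80)/-2 = 1.08 s

Phase 3 (constant speed): v₀ = 2.65 m/s, a = 0 m/s².
Constant speed: t = d/v = 26/2.65 = 9.83 s
Final speed = 2.65 m/s

2.6 m/s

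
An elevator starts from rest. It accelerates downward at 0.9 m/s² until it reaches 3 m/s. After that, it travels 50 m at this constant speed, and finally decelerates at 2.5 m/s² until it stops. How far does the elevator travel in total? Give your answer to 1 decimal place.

56.8 m

Phase 1 (accelerating): v₀ = 0 m/s, a = 0.9 m/s².
v = v₀ + at → t = (3 − 0) / 0.9 = 3.33 s
v² = v₀² + 2aΔx → Δx = (3² − 0²)/(2·0.9) = 5.00 m

Phase 2 (constant speed): v₀ = 3.00 m/s, a = 0 m/s².
Constant speed: t = d/v = 50/3.00 = 16.7 s

Phase 3 (decelerating): v₀ = 3.00 m/s, a = -2.5 m/s².
v = v₀ + at → t = (0 − 3.00) / -2.5 = 1.20 s
v² = v₀² + 2aΔx → Δx = (0² − 3.00²)/(2·-2.5) = 1.80 m
Total distance = 5.00 + 50.0 + 1.80 = 56.8 m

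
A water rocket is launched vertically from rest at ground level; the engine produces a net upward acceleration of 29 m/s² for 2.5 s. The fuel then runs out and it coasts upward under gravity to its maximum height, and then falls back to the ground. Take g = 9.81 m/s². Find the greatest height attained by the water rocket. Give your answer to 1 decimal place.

358.5 m

Phase 1 (powered ascent): v₀ = 0 m/s, a = 29 m/s².
v = v₀ + at = 0 + (29)(2.5) = 72.5 m/s
Δx = v₀t + ½at² = 0·2.5 + 0.5·29·2.5² = 90.6 m

Phase 2 (coasting upward): v₀ = 72.5 m/s, a = -9.81 m/s².
v = v₀ + at → t = (0 − 72.5) / -9.81 = 7.39 s
v² = v₀² + 2aΔx → Δx = (0² − 72.5²)/(2·-9.81) = 268 m
Maximum height = 90.6 + 268 = 359 m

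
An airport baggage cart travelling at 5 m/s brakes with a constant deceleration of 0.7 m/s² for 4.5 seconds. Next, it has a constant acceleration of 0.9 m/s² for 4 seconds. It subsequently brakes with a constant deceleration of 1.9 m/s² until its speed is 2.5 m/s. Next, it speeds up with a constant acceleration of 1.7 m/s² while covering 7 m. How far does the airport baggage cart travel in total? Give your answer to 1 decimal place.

Phase 1 (decelerating): v₀ = 5.00 m/s, a = -0.7 m/s².
v = v₀ + at = 5.00 + (-0.7)(4.5) = 1.85 m/s
Δx = v₀t + ½at² = 5.00·4.5 + 0.5·-0.7·4.5² = 15.4 m

Phase 2 (accelerating): v₀ = 1.85 m/s, a = 0.9 m/s².
v = v₀ + at = 1.85 + (0.9)(4) = 5.45 m/s
Δx = v₀t + ½at² = 1.85·4 + 0.5·0.9·4² = 14.6 m

Phase 3 (decelerating): v₀ = 5.45 m/s, a = -1.9 m/s².
v = v₀ + at → t = (2.5 − 5.45) / -1.9 = 1.55 s
v² = v₀² + 2aΔx → Δx = (2.5² − 5.45²)/(2·-1.9) = 6.17 m

Phase 4 (accelerating): v₀ = 2.50 m/s, a = 1.7 m/s².
v² = v₀² + 2aΔx = 2.50² + 2·1.7·7 = 30.1 → v = 5.48 m/s
t = (v − v₀)/a = (5.48 − 2.50)/1.7 = 1.75 s
Total distance = 15.4 + 14.6 + 6.17 + 7.00 = 43.2 m

43.2 m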